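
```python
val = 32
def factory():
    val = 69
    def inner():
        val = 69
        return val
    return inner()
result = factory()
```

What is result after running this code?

Step 1: Three scopes define val: global (32), factory (69), inner (69).
Step 2: inner() has its own local val = 69, which shadows both enclosing and global.
Step 3: result = 69 (local wins in LEGB)

The answer is 69.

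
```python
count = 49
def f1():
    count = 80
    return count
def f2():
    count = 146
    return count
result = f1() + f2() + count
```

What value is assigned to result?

Step 1: Each function shadows global count with its own local.
Step 2: f1() returns 80, f2() returns 146.
Step 3: Global count = 49 is unchanged. result = 80 + 146 + 49 = 275

The answer is 275.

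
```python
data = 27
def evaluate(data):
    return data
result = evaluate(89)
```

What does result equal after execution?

Step 1: Global data = 27.
Step 2: evaluate(89) takes parameter data = 89, which shadows the global.
Step 3: result = 89

The answer is 89.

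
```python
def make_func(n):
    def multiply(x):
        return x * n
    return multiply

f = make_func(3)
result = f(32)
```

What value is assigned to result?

Step 1: make_func(3) returns multiply closure with n = 3.
Step 2: f(32) computes 32 * 3 = 96.
Step 3: result = 96

The answer is 96.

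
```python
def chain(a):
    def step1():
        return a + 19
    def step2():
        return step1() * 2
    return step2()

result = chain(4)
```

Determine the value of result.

Step 1: chain(4) captures a = 4.
Step 2: step2() calls step1() which returns 4 + 19 = 23.
Step 3: step2() returns 23 * 2 = 46

The answer is 46.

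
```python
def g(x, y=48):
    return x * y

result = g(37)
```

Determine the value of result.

Step 1: g(37) uses default y = 48.
Step 2: Returns 37 * 48 = 1776.
Step 3: result = 1776

The answer is 1776.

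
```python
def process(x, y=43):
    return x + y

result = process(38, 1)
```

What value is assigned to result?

Step 1: process(38, 1) overrides default y with 1.
Step 2: Returns 38 + 1 = 39.
Step 3: result = 39

The answer is 39.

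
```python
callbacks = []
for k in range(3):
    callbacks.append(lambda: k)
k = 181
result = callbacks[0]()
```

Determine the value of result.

Step 1: Lambdas capture the variable k by reference, not by value.
Step 2: After the loop, k is reassigned to 181.
Step 3: callbacks[0]() looks up the current k = 181. result = 181

The answer is 181.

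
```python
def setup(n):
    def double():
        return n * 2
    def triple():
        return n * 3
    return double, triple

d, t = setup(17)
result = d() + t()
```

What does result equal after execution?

Step 1: Both closures capture the same n = 17.
Step 2: d() = 17 * 2 = 34, t() = 17 * 3 = 51.
Step 3: result = 34 + 51 = 85

The answer is 85.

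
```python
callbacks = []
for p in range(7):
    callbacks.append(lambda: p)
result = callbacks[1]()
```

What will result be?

Step 1: The loop creates 7 lambdas, all referencing the same variable p.
Step 2: After the loop, p = 6 (final value).
Step 3: callbacks[1]() looks up p at call time and finds 6. This is the late binding gotcha. result = 6

The answer is 6.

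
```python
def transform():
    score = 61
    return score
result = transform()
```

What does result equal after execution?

Step 1: transform() defines score = 61 in its local scope.
Step 2: return score finds the local variable score = 61.
Step 3: result = 61

The answer is 61.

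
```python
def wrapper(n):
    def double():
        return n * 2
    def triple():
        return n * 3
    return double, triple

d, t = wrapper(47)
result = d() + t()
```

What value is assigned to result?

Step 1: Both closures capture the same n = 47.
Step 2: d() = 47 * 2 = 94, t() = 47 * 3 = 141.
Step 3: result = 94 + 141 = 235

The answer is 235.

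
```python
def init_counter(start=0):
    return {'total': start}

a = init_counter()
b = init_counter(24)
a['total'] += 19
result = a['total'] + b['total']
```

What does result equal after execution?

Step 1: init_counter() returns a new dict each call (immutable default 0).
Step 2: a = {'total': 0}, b = {'total': 24}.
Step 3: a['total'] += 19 = 19. result = 19 + 24 = 43

The answer is 43.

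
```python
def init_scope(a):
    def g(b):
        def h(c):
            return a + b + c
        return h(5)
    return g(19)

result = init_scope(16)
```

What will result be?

Step 1: a = 16, b = 19, c = 5 across three nested scopes.
Step 2: h() accesses all three via LEGB rule.
Step 3: result = 16 + 19 + 5 = 40

The answer is 40.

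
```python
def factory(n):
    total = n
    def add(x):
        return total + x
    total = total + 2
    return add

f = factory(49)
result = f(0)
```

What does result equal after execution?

Step 1: factory(49) sets total = 49, then total = 49 + 2 = 51.
Step 2: Closures capture by reference, so add sees total = 51.
Step 3: f(0) returns 51 + 0 = 51

The answer is 51.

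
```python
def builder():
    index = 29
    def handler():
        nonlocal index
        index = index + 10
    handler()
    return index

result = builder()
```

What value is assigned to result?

Step 1: builder() sets index = 29.
Step 2: handler() uses nonlocal to modify index in builder's scope: index = 29 + 10 = 39.
Step 3: builder() returns the modified index = 39

The answer is 39.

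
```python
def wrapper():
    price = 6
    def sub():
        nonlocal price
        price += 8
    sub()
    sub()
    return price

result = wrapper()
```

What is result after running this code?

Step 1: price starts at 6.
Step 2: sub() is called 2 times, each adding 8.
Step 3: price = 6 + 8 * 2 = 22

The answer is 22.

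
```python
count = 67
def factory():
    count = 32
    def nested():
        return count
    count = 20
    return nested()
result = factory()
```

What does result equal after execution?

Step 1: factory() sets count = 32, then later count = 20.
Step 2: nested() is called after count is reassigned to 20. Closures capture variables by reference, not by value.
Step 3: result = 20

The answer is 20.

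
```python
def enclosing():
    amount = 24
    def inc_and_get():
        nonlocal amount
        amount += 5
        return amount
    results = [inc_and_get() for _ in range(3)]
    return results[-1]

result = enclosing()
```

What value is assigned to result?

Step 1: amount = 24.
Step 2: Three calls to inc_and_get(), each adding 5.
Step 3: Last value = 24 + 5 * 3 = 39

The answer is 39.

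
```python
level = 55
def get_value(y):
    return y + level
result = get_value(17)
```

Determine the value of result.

Step 1: level = 55 is defined globally.
Step 2: get_value(17) uses parameter y = 17 and looks up level from global scope = 55.
Step 3: result = 17 + 55 = 72

The answer is 72.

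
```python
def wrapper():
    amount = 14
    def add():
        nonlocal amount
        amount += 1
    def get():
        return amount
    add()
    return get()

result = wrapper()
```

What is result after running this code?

Step 1: amount = 14. add() modifies it via nonlocal, get() reads it.
Step 2: add() makes amount = 14 + 1 = 15.
Step 3: get() returns 15. result = 15

The answer is 15.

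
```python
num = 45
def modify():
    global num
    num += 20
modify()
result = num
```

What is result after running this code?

Step 1: num = 45 globally.
Step 2: modify() modifies global num: num += 20 = 65.
Step 3: result = 65

The answer is 65.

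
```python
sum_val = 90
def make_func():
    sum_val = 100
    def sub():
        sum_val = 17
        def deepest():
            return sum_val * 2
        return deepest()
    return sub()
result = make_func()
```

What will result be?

Step 1: deepest() looks up sum_val through LEGB: not local, finds sum_val = 17 in enclosing sub().
Step 2: Returns 17 * 2 = 34.
Step 3: result = 34

The answer is 34.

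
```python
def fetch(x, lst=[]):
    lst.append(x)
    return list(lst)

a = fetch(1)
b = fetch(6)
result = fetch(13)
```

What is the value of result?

Step 1: Default list is shared. list() creates copies for return values.
Step 2: Internal list grows: [1] -> [1, 6] -> [1, 6, 13].
Step 3: result = [1, 6, 13]

The answer is [1, 6, 13].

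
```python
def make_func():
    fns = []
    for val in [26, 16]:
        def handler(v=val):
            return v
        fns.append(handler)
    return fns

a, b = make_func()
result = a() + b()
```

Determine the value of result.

Step 1: Default argument v=val captures val at each iteration.
Step 2: a() returns 26 (captured at first iteration), b() returns 16 (captured at second).
Step 3: result = 26 + 16 = 42

The answer is 42.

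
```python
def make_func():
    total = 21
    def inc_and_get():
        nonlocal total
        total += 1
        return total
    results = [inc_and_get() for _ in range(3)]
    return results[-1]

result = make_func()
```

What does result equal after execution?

Step 1: total = 21.
Step 2: Three calls to inc_and_get(), each adding 1.
Step 3: Last value = 21 + 1 * 3 = 24

The answer is 24.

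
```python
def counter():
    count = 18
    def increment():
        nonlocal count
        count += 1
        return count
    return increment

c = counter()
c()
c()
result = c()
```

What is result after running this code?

Step 1: counter() creates closure with count = 18.
Step 2: Each c() call increments count via nonlocal. After 3 calls: 18 + 3 = 21.
Step 3: result = 21

The answer is 21.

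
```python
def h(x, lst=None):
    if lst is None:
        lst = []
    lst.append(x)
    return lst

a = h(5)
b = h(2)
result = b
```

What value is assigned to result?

Step 1: None default with guard creates a NEW list each call.
Step 2: a = [5] (fresh list). b = [2] (another fresh list).
Step 3: result = [2] (this is the fix for mutable default)

The answer is [2].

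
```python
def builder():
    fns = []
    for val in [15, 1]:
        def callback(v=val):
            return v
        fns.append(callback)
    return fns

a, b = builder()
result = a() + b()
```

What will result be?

Step 1: Default argument v=val captures val at each iteration.
Step 2: a() returns 15 (captured at first iteration), b() returns 1 (captured at second).
Step 3: result = 15 + 1 = 16

The answer is 16.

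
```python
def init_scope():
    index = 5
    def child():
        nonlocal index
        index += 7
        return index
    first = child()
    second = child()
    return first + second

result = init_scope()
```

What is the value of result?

Step 1: index starts at 5.
Step 2: First call: index = 5 + 7 = 12, returns 12.
Step 3: Second call: index = 12 + 7 = 19, returns 19.
Step 4: result = 12 + 19 = 31

The answer is 31.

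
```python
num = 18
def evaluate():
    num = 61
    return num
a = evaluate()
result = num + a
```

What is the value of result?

Step 1: Global num = 18. evaluate() returns local num = 61.
Step 2: a = 61. Global num still = 18.
Step 3: result = 18 + 61 = 79

The answer is 79.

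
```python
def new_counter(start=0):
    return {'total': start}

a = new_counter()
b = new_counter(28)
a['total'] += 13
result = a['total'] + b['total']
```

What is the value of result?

Step 1: new_counter() returns a new dict each call (immutable default 0).
Step 2: a = {'total': 0}, b = {'total': 28}.
Step 3: a['total'] += 13 = 13. result = 13 + 28 = 41

The answer is 41.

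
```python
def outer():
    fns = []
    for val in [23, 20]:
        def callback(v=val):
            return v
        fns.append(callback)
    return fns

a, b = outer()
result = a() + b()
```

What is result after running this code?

Step 1: Default argument v=val captures val at each iteration.
Step 2: a() returns 23 (captured at first iteration), b() returns 20 (captured at second).
Step 3: result = 23 + 20 = 43

The answer is 43.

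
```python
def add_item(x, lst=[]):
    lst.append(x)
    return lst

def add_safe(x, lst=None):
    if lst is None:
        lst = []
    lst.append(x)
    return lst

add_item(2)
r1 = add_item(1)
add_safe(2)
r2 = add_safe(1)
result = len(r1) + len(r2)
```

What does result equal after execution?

Step 1: add_item shares mutable default: after 2 calls, lst = [2, 1], len = 2.
Step 2: add_safe creates fresh list each time: r2 = [1], len = 1.
Step 3: result = 2 + 1 = 3

The answer is 3.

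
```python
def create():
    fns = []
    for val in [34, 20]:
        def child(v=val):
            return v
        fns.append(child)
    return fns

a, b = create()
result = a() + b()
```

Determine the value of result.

Step 1: Default argument v=val captures val at each iteration.
Step 2: a() returns 34 (captured at first iteration), b() returns 20 (captured at second).
Step 3: result = 34 + 20 = 54

The answer is 54.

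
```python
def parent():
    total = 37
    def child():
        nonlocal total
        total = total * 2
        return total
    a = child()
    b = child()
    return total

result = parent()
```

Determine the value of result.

Step 1: total starts at 37.
Step 2: First child(): total = 37 * 2 = 74.
Step 3: Second child(): total = 74 * 2 = 148.
Step 4: result = 148

The answer is 148.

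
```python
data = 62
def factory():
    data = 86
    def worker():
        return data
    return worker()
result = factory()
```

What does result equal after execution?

Step 1: data = 62 globally, but factory() defines data = 86 locally.
Step 2: worker() looks up data. Not in local scope, so checks enclosing scope (factory) and finds data = 86.
Step 3: result = 86

The answer is 86.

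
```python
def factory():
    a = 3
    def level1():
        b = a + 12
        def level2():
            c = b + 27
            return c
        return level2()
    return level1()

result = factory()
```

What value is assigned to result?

Step 1: a = 3. b = a + 12 = 15.
Step 2: c = b + 27 = 15 + 27 = 42.
Step 3: result = 42

The answer is 42.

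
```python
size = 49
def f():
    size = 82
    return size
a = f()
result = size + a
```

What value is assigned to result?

Step 1: Global size = 49. f() returns local size = 82.
Step 2: a = 82. Global size still = 49.
Step 3: result = 49 + 82 = 131

The answer is 131.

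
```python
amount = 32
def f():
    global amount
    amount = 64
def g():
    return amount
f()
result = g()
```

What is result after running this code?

Step 1: amount = 32.
Step 2: f() sets global amount = 64.
Step 3: g() reads global amount = 64. result = 64

The answer is 64.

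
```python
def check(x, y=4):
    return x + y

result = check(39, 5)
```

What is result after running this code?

Step 1: check(39, 5) overrides default y with 5.
Step 2: Returns 39 + 5 = 44.
Step 3: result = 44

The answer is 44.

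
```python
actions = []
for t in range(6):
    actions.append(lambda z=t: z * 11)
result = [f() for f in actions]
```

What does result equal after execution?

Step 1: Default arg z=t captures t at each iteration.
Step 2: actions[k] has z defaulting to k, returns k * 11.
Step 3: result = [0, 11, 22, 33, 44, 55]

The answer is [0, 11, 22, 33, 44, 55].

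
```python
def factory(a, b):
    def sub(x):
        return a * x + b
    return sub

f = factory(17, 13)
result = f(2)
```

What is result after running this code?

Step 1: factory(17, 13) captures a = 17, b = 13.
Step 2: f(2) computes 17 * 2 + 13 = 47.
Step 3: result = 47

The answer is 47.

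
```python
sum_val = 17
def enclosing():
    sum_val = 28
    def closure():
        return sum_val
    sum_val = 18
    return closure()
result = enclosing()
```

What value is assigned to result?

Step 1: enclosing() sets sum_val = 28, then later sum_val = 18.
Step 2: closure() is called after sum_val is reassigned to 18. Closures capture variables by reference, not by value.
Step 3: result = 18

The answer is 18.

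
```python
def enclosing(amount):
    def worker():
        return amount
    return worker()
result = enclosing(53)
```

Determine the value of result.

Step 1: enclosing(53) binds parameter amount = 53.
Step 2: worker() looks up amount in enclosing scope and finds the parameter amount = 53.
Step 3: result = 53

The answer is 53.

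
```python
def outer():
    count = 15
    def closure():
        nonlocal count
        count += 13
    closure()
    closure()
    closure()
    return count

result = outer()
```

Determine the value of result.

Step 1: count starts at 15.
Step 2: closure() is called 3 times, each adding 13.
Step 3: count = 15 + 13 * 3 = 54

The answer is 54.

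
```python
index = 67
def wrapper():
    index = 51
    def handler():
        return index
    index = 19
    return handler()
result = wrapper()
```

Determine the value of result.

Step 1: wrapper() sets index = 51, then later index = 19.
Step 2: handler() is called after index is reassigned to 19. Closures capture variables by reference, not by value.
Step 3: result = 19

The answer is 19.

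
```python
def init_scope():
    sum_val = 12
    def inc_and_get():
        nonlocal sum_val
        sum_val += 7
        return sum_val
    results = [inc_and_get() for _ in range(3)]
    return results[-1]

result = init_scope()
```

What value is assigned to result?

Step 1: sum_val = 12.
Step 2: Three calls to inc_and_get(), each adding 7.
Step 3: Last value = 12 + 7 * 3 = 33

The answer is 33.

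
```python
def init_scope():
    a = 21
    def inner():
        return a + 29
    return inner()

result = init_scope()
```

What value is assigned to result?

Step 1: init_scope() defines a = 21.
Step 2: inner() reads a = 21 from enclosing scope, returns 21 + 29 = 50.
Step 3: result = 50

The answer is 50.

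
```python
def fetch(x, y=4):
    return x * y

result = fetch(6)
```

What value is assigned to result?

Step 1: fetch(6) uses default y = 4.
Step 2: Returns 6 * 4 = 24.
Step 3: result = 24

The answer is 24.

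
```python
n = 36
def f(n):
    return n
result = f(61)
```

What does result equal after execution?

Step 1: Global n = 36.
Step 2: f(61) takes parameter n = 61, which shadows the global.
Step 3: result = 61

The answer is 61.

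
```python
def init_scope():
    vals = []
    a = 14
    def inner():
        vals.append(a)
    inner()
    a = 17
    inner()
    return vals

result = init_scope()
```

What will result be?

Step 1: a = 14. inner() appends current a to vals.
Step 2: First inner(): appends 14. Then a = 17.
Step 3: Second inner(): appends 17 (closure sees updated a). result = [14, 17]

The answer is [14, 17].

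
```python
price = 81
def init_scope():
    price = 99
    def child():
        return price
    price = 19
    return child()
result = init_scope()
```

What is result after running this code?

Step 1: init_scope() sets price = 99, then later price = 19.
Step 2: child() is called after price is reassigned to 19. Closures capture variables by reference, not by value.
Step 3: result = 19

The answer is 19.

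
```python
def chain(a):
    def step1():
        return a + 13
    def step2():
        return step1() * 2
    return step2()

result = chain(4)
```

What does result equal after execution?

Step 1: chain(4) captures a = 4.
Step 2: step2() calls step1() which returns 4 + 13 = 17.
Step 3: step2() returns 17 * 2 = 34

The answer is 34.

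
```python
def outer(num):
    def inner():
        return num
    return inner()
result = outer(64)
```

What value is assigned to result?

Step 1: outer(64) binds parameter num = 64.
Step 2: inner() looks up num in enclosing scope and finds the parameter num = 64.
Step 3: result = 64

The answer is 64.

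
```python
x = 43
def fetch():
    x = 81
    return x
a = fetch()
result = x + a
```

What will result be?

Step 1: Global x = 43. fetch() returns local x = 81.
Step 2: a = 81. Global x still = 43.
Step 3: result = 43 + 81 = 124

The answer is 124.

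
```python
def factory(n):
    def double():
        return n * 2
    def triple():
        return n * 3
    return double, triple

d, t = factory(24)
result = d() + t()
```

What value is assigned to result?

Step 1: Both closures capture the same n = 24.
Step 2: d() = 24 * 2 = 48, t() = 24 * 3 = 72.
Step 3: result = 48 + 72 = 120

The answer is 120.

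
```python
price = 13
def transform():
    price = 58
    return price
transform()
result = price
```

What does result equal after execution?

Step 1: Global price = 13.
Step 2: transform() creates local price = 58 (shadow, not modification).
Step 3: After transform() returns, global price is unchanged. result = 13

The answer is 13.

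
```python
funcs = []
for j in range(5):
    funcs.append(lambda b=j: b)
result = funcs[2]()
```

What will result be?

Step 1: Default argument b=j captures j's value at each iteration.
Step 2: funcs[2] captured b = 2 when j was 2.
Step 3: result = 2

The answer is 2.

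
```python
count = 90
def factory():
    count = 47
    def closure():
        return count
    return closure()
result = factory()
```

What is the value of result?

Step 1: count = 90 globally, but factory() defines count = 47 locally.
Step 2: closure() looks up count. Not in local scope, so checks enclosing scope (factory) and finds count = 47.
Step 3: result = 47

The answer is 47.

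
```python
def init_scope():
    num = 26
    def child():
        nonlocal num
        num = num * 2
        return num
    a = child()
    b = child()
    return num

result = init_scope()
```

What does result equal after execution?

Step 1: num starts at 26.
Step 2: First child(): num = 26 * 2 = 52.
Step 3: Second child(): num = 52 * 2 = 104.
Step 4: result = 104

The answer is 104.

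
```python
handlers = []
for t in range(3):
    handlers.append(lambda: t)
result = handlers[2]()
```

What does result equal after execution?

Step 1: The loop creates 3 lambdas, all referencing the same variable t.
Step 2: After the loop, t = 2 (final value).
Step 3: handlers[2]() looks up t at call time and finds 2. This is the late binding gotcha. result = 2

The answer is 2.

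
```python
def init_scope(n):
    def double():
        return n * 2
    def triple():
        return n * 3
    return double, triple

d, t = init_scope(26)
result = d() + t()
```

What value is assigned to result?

Step 1: Both closures capture the same n = 26.
Step 2: d() = 26 * 2 = 52, t() = 26 * 3 = 78.
Step 3: result = 52 + 78 = 130

The answer is 130.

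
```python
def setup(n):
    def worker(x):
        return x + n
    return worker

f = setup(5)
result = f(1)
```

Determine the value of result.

Step 1: setup(5) creates a closure that captures n = 5.
Step 2: f(1) calls the closure with x = 1, returning 1 + 5 = 6.
Step 3: result = 6

The answer is 6.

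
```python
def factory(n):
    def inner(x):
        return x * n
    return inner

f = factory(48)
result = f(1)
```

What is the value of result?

Step 1: factory(48) creates a closure capturing n = 48.
Step 2: f(1) computes 1 * 48 = 48.
Step 3: result = 48

The answer is 48.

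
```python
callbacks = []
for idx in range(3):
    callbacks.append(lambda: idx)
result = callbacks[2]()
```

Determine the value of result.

Step 1: The loop creates 3 lambdas, all referencing the same variable idx.
Step 2: After the loop, idx = 2 (final value).
Step 3: callbacks[2]() looks up idx at call time and finds 2. This is the late binding gotcha. result = 2

The answer is 2.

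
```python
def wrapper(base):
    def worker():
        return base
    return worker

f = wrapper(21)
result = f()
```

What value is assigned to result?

Step 1: wrapper(21) creates closure capturing base = 21.
Step 2: f() returns the captured base = 21.
Step 3: result = 21

The answer is 21.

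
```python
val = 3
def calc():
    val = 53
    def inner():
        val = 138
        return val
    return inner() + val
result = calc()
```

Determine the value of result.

Step 1: calc() has local val = 53. inner() has local val = 138.
Step 2: inner() returns its local val = 138.
Step 3: calc() returns 138 + its own val (53) = 191

The answer is 191.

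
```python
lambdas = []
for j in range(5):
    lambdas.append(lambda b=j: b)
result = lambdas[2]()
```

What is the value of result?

Step 1: Default argument b=j captures j's value at each iteration.
Step 2: lambdas[2] captured b = 2 when j was 2.
Step 3: result = 2

The answer is 2.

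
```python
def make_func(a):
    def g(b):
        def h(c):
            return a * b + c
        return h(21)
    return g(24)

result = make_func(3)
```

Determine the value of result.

Step 1: a = 3, b = 24, c = 21.
Step 2: h() computes a * b + c = 3 * 24 + 21 = 93.
Step 3: result = 93

The answer is 93.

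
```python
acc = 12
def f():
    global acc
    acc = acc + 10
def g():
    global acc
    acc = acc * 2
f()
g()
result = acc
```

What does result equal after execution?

Step 1: acc = 12.
Step 2: f() adds 10: acc = 12 + 10 = 22.
Step 3: g() doubles: acc = 22 * 2 = 44.
Step 4: result = 44

The answer is 44.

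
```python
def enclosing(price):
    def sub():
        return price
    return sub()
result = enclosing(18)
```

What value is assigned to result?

Step 1: enclosing(18) binds parameter price = 18.
Step 2: sub() looks up price in enclosing scope and finds the parameter price = 18.
Step 3: result = 18

The answer is 18.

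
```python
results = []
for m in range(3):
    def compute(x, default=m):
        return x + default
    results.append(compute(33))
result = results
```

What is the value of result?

Step 1: Default argument default=m is evaluated at function definition time.
Step 2: Each iteration creates compute with default = current m value.
Step 3: compute(33) returns 33 + default. results = [33, 34, 35]

The answer is [33, 34, 35].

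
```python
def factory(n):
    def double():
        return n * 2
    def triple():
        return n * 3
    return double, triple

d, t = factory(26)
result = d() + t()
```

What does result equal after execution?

Step 1: Both closures capture the same n = 26.
Step 2: d() = 26 * 2 = 52, t() = 26 * 3 = 78.
Step 3: result = 52 + 78 = 130

The answer is 130.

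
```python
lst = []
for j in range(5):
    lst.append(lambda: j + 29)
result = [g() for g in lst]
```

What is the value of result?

Step 1: All lambdas capture j by reference. After the loop, j = 4.
Step 2: Each call returns 4 + 29 = 33.
Step 3: result = [33, 33, 33, 33, 33]

The answer is [33, 33, 33, 33, 33].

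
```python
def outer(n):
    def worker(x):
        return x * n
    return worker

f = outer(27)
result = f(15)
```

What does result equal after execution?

Step 1: outer(27) creates a closure capturing n = 27.
Step 2: f(15) computes 15 * 27 = 405.
Step 3: result = 405

The answer is 405.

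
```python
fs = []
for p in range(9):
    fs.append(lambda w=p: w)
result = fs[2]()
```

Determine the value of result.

Step 1: Default argument w=p captures p's value at each iteration.
Step 2: fs[2] captured w = 2 when p was 2.
Step 3: result = 2

The answer is 2.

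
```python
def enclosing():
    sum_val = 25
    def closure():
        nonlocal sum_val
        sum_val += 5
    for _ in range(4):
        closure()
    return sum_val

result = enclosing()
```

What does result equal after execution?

Step 1: sum_val = 25.
Step 2: closure() is called 4 times in a loop, each adding 5 via nonlocal.
Step 3: sum_val = 25 + 5 * 4 = 45

The answer is 45.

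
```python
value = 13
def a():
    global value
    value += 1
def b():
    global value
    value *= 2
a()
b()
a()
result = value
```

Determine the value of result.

Step 1: value = 13.
Step 2: a(): value = 13 + 1 = 14.
Step 3: b(): value = 14 * 2 = 28.
Step 4: a(): value = 28 + 1 = 29

The answer is 29.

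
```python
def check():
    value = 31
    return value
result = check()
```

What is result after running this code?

Step 1: check() defines value = 31 in its local scope.
Step 2: return value finds the local variable value = 31.
Step 3: result = 31

The answer is 31.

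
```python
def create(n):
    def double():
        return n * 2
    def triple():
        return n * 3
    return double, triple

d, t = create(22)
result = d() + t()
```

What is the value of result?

Step 1: Both closures capture the same n = 22.
Step 2: d() = 22 * 2 = 44, t() = 22 * 3 = 66.
Step 3: result = 44 + 66 = 110

The answer is 110.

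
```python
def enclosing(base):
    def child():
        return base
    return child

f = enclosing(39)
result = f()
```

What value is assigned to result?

Step 1: enclosing(39) creates closure capturing base = 39.
Step 2: f() returns the captured base = 39.
Step 3: result = 39

The answer is 39.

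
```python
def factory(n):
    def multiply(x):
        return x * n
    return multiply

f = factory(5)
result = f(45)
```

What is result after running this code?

Step 1: factory(5) returns multiply closure with n = 5.
Step 2: f(45) computes 45 * 5 = 225.
Step 3: result = 225

The answer is 225.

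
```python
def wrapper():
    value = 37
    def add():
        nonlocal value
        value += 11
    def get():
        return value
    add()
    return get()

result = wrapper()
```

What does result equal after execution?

Step 1: value = 37. add() modifies it via nonlocal, get() reads it.
Step 2: add() makes value = 37 + 11 = 48.
Step 3: get() returns 48. result = 48

The answer is 48.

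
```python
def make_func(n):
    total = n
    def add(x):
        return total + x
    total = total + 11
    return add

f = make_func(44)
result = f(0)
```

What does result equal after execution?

Step 1: make_func(44) sets total = 44, then total = 44 + 11 = 55.
Step 2: Closures capture by reference, so add sees total = 55.
Step 3: f(0) returns 55 + 0 = 55

The answer is 55.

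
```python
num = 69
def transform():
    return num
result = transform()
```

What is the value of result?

Step 1: num = 69 is defined in the global scope.
Step 2: transform() looks up num. No local num exists, so Python checks the global scope via LEGB rule and finds num = 69.
Step 3: result = 69

The answer is 69.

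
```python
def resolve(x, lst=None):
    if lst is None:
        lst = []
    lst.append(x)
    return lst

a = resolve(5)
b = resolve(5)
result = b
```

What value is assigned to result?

Step 1: None default with guard creates a NEW list each call.
Step 2: a = [5] (fresh list). b = [5] (another fresh list).
Step 3: result = [5] (this is the fix for mutable default)

The answer is [5].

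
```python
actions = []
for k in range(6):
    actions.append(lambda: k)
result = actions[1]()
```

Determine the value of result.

Step 1: The loop creates 6 lambdas, all referencing the same variable k.
Step 2: After the loop, k = 5 (final value).
Step 3: actions[1]() looks up k at call time and finds 5. This is the late binding gotcha. result = 5

The answer is 5.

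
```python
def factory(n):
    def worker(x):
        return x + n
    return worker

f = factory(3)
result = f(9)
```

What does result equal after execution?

Step 1: factory(3) creates a closure that captures n = 3.
Step 2: f(9) calls the closure with x = 9, returning 9 + 3 = 12.
Step 3: result = 12

The answer is 12.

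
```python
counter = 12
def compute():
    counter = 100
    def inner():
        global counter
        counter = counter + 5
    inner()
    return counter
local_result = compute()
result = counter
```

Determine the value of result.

Step 1: Global counter = 12. compute() creates local counter = 100.
Step 2: inner() declares global counter and adds 5: global counter = 12 + 5 = 17.
Step 3: compute() returns its local counter = 100 (unaffected by inner).
Step 4: result = global counter = 17

The answer is 17.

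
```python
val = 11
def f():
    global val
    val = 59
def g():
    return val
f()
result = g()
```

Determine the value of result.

Step 1: val = 11.
Step 2: f() sets global val = 59.
Step 3: g() reads global val = 59. result = 59

The answer is 59.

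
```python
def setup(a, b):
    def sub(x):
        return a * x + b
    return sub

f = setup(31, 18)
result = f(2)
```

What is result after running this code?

Step 1: setup(31, 18) captures a = 31, b = 18.
Step 2: f(2) computes 31 * 2 + 18 = 80.
Step 3: result = 80

The answer is 80.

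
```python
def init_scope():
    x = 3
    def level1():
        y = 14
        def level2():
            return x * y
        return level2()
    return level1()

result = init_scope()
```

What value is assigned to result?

Step 1: x = 3 in init_scope. y = 14 in level1.
Step 2: level2() reads x = 3 and y = 14 from enclosing scopes.
Step 3: result = 3 * 14 = 42

The answer is 42.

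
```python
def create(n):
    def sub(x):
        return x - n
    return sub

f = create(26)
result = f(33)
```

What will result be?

Step 1: create(26) creates a closure capturing n = 26.
Step 2: f(33) computes 33 - 26 = 7.
Step 3: result = 7

The answer is 7.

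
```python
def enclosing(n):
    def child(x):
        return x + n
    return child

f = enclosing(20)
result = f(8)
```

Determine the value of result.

Step 1: enclosing(20) creates a closure that captures n = 20.
Step 2: f(8) calls the closure with x = 8, returning 8 + 20 = 28.
Step 3: result = 28

The answer is 28.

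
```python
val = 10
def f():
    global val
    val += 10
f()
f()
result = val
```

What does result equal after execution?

Step 1: val = 10.
Step 2: First f(): val = 10 + 10 = 20.
Step 3: Second f(): val = 20 + 10 = 30. result = 30

The answer is 30.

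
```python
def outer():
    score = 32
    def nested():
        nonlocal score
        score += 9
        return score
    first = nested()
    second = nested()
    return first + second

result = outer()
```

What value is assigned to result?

Step 1: score starts at 32.
Step 2: First call: score = 32 + 9 = 41, returns 41.
Step 3: Second call: score = 41 + 9 = 50, returns 50.
Step 4: result = 41 + 50 = 91

The answer is 91.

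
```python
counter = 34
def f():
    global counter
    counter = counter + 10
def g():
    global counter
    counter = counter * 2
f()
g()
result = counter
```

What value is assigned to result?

Step 1: counter = 34.
Step 2: f() adds 10: counter = 34 + 10 = 44.
Step 3: g() doubles: counter = 44 * 2 = 88.
Step 4: result = 88

The answer is 88.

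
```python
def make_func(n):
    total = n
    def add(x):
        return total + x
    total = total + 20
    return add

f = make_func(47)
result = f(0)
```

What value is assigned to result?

Step 1: make_func(47) sets total = 47, then total = 47 + 20 = 67.
Step 2: Closures capture by reference, so add sees total = 67.
Step 3: f(0) returns 67 + 0 = 67

The answer is 67.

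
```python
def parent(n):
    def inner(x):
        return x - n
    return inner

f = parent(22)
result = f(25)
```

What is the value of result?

Step 1: parent(22) creates a closure capturing n = 22.
Step 2: f(25) computes 25 - 22 = 3.
Step 3: result = 3

The answer is 3.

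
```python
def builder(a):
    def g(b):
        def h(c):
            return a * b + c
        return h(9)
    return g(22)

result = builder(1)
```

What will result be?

Step 1: a = 1, b = 22, c = 9.
Step 2: h() computes a * b + c = 1 * 22 + 9 = 31.
Step 3: result = 31

The answer is 31.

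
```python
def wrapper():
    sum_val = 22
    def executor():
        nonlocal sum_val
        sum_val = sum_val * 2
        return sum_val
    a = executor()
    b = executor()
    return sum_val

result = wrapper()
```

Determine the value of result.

Step 1: sum_val starts at 22.
Step 2: First executor(): sum_val = 22 * 2 = 44.
Step 3: Second executor(): sum_val = 44 * 2 = 88.
Step 4: result = 88

The answer is 88.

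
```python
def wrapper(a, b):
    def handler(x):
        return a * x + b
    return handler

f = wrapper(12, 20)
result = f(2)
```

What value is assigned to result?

Step 1: wrapper(12, 20) captures a = 12, b = 20.
Step 2: f(2) computes 12 * 2 + 20 = 44.
Step 3: result = 44

The answer is 44.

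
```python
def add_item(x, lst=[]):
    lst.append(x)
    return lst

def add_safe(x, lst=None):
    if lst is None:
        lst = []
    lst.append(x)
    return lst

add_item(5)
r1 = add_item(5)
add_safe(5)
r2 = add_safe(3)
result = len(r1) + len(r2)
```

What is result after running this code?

Step 1: add_item shares mutable default: after 2 calls, lst = [5, 5], len = 2.
Step 2: add_safe creates fresh list each time: r2 = [3], len = 1.
Step 3: result = 2 + 1 = 3

The answer is 3.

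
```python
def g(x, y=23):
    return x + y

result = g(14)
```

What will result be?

Step 1: g(14) uses default y = 23.
Step 2: Returns 14 + 23 = 37.
Step 3: result = 37

The answer is 37.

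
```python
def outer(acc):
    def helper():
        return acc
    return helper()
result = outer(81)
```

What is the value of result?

Step 1: outer(81) binds parameter acc = 81.
Step 2: helper() looks up acc in enclosing scope and finds the parameter acc = 81.
Step 3: result = 81

The answer is 81.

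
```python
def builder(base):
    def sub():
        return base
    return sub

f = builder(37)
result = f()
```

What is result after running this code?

Step 1: builder(37) creates closure capturing base = 37.
Step 2: f() returns the captured base = 37.
Step 3: result = 37

The answer is 37.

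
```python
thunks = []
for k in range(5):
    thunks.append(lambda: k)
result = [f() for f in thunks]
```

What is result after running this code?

Step 1: All 5 lambdas share the same variable k.
Step 2: After the loop, k = 4.
Step 3: Each call returns 4. result = [4, 4, 4, 4, 4]

The answer is [4, 4, 4, 4, 4].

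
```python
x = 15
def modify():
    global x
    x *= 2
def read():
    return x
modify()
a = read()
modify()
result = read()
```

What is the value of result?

Step 1: x = 15.
Step 2: First modify(): x = 15 * 2 = 30.
Step 3: Second modify(): x = 30 * 2 = 60.
Step 4: read() returns 60

The answer is 60.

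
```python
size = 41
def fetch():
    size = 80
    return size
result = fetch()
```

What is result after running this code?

Step 1: Global size = 41.
Step 2: fetch() creates local size = 80, shadowing the global.
Step 3: Returns local size = 80. result = 80

The answer is 80.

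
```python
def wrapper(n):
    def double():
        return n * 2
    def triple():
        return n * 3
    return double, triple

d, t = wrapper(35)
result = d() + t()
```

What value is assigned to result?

Step 1: Both closures capture the same n = 35.
Step 2: d() = 35 * 2 = 70, t() = 35 * 3 = 105.
Step 3: result = 70 + 105 = 175

The answer is 175.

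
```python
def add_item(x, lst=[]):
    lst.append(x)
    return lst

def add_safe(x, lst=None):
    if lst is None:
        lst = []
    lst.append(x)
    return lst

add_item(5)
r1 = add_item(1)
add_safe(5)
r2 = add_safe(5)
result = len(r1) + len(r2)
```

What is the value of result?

Step 1: add_item shares mutable default: after 2 calls, lst = [5, 1], len = 2.
Step 2: add_safe creates fresh list each time: r2 = [5], len = 1.
Step 3: result = 2 + 1 = 3

The answer is 3.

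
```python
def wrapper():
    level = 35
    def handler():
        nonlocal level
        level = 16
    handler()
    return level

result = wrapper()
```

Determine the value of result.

Step 1: wrapper() sets level = 35.
Step 2: handler() uses nonlocal to reassign level = 16.
Step 3: result = 16

The answer is 16.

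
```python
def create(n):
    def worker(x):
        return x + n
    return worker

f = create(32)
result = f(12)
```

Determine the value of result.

Step 1: create(32) creates a closure that captures n = 32.
Step 2: f(12) calls the closure with x = 12, returning 12 + 32 = 44.
Step 3: result = 44

The answer is 44.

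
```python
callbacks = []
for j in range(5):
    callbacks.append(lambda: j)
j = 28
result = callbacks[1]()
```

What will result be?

Step 1: Lambdas capture the variable j by reference, not by value.
Step 2: After the loop, j is reassigned to 28.
Step 3: callbacks[1]() looks up the current j = 28. result = 28

The answer is 28.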